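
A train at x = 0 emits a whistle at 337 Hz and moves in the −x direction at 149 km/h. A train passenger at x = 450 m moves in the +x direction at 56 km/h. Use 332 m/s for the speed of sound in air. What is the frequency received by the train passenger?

149 km/h = 41.39 m/s; 56 km/h = 15.56 m/s.
The observer lies on the +x side, so the source is heading away from the observer and the observer is heading away from the source.
General Doppler shift: f' = f · (v − v_o)/(v + v_s).
f' = 337 × (332 − 15.56)/(332 + 41.39) = 337 × 316.44/373.39 ≈ 286 Hz.

286 Hz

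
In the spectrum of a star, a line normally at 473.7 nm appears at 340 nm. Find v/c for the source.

0.320c

λ'/λ₀ = 0.7178 < 1 (blueshift), so the source is approaching.
λ'/λ₀ = √((1 − β)/(1 + β)) for an approaching source ⇒ β = (1 − r²)/(1 + r²) with r = λ'/λ₀.
β = (1 − 0.5152)/(1 + 0.5152) ≈ 0.320.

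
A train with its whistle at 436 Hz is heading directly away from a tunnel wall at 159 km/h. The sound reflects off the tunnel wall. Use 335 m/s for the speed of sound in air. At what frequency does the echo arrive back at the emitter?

159 km/h = 44.17 m/s.
The tunnel wall receives the sound from a moving source: f₁ = f₀ · v/(v + v_e) = 436 × 335/379.17 ≈ 385 Hz.
On the return leg the train is a moving observer: f₂ = f₁ · (v − v_e)/v = 385 × 290.83/335 ≈ 334 Hz.
Equivalently f₂ = f₀ · (v − v_e)/(v + v_e).

334 Hz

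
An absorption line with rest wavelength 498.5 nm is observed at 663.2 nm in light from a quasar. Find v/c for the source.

0.278

λ'/λ₀ = 1.3304 > 1 (redshift), so the source is receding.
λ'/λ₀ = √((1 + β)/(1 − β)) for a receding source ⇒ β = (r² − 1)/(r² + 1) with r = λ'/λ₀.
β = (1.7699 − 1)/(1.7699 + 1) ≈ 0.278.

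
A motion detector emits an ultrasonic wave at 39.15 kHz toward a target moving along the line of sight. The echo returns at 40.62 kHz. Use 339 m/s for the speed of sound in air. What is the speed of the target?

Double Doppler shift off a moving reflector: f₂ = f₀ · (v + u)/(v − u) (u > 0 toward emitter).
Rearranging, u = v · (f₂ − f₀)/(f₂ + f₀) = 339 × 1.47/79.77 ≈ 6.2 m/s.
So the target is moving at 6.2 m/s toward the emitter.

6.2 m/s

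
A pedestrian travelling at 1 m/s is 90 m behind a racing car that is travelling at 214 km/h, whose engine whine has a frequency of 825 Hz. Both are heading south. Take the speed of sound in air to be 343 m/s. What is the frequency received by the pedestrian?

705 Hz

214 km/h = 59.44 m/s.
The pedestrian is behind, so the racing car is moving away from it while the pedestrian is moving toward the racing car.
Both move, so f' = f · (v + v_o)/(v + v_s).
f' = 825 × (343 + 1)/(343 + 59.44) = 825 × 344/402.44 ≈ 705 Hz.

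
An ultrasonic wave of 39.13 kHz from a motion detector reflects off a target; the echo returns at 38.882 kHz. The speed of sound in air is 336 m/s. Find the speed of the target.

1.07 m/s

Double Doppler shift off a moving reflector: f₂ = f₀ · (v + u)/(v − u) (u > 0 toward emitter).
Rearranging, u = v · (f₂ − f₀)/(f₂ + f₀) = 336 × -0.248/78.012 ≈ -1.07 m/s.
So the target is moving at 1.07 m/s away from the emitter.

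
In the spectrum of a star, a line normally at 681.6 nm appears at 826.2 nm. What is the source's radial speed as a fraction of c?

λ'/λ₀ = 1.2121 > 1 (redshift), so the source is receding.
λ'/λ₀ = √((1 + β)/(1 − β)) for a receding source ⇒ β = (r² − 1)/(r² + 1) with r = λ'/λ₀.
β = (1.4693 − 1)/(1.4693 + 1) ≈ 0.190.

0.190c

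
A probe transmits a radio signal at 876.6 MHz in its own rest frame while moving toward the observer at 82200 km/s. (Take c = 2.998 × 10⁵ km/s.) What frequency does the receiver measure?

1161.5 MHz

β = v/c = 82200/299800 = 0.2742.
Relativistic Doppler for frequency: f' = f₀ · √((1 + β)/(1 − β)).
f' = 876.6 × √(1.2742/0.7258) = 876.6 × 1.32496 ≈ 1161.5 MHz.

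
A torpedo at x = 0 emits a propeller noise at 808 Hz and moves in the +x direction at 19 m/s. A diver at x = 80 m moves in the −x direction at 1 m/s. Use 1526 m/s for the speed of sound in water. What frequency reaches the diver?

The observer lies on the +x side, so the source is heading toward the observer and the observer is heading toward the source.
With source approaching and observer approaching, f' = f · (v + v_o)/(v − v_s).
f' = 808 × (1526 + 1)/(1526 − 19) = 808 × 1527/1507 ≈ 819 Hz.

819 Hz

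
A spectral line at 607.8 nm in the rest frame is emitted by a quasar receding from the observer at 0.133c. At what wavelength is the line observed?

694.8 nm

Relativistic Doppler for wavelength: λ' = λ₀ · √((1 + β)/(1 − β)).
λ' = 607.8 × √(1.1330/0.8670) = 607.8 × 1.14316 ≈ 694.8 nm.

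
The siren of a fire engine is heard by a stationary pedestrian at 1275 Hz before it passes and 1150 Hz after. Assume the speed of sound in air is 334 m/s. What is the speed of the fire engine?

17.2 m/s

f₁/f₂ = (v + v_s)/(v − v_s), so v_s = v · (f₁ − f₂)/(f₁ + f₂).
v_s = 334 × (1275 − 1150)/(1275 + 1150) = 334 × 125/2425 ≈ 17.2 m/s.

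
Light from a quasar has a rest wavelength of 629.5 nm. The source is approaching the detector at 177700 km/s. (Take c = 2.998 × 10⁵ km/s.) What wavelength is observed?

318.3 nm

β = v/c = 177700/299800 = 0.5927.
Relativistic Doppler for wavelength: λ' = λ₀ · √((1 − β)/(1 + β)).
λ' = 629.5 × √(0.4073/1.5927) = 629.5 × 0.50567 ≈ 318.3 nm.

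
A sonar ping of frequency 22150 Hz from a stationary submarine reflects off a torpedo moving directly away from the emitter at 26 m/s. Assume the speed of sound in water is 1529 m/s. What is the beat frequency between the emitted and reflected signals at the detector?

The torpedo first receives the wave as a moving observer: f₁ = f₀ · (v − u)/v = 22150 × (1529 − 26)/1529 ≈ 21773 Hz.
The reflection then acts as a moving source: f₂ = f₁ · v/(v + u) ≈ 21409 Hz.
Beat frequency: |f₂ − f₀| = 2u·f₀/(v + u) = 2 × 26 × 22150/1555 ≈ 741 Hz.

741 Hz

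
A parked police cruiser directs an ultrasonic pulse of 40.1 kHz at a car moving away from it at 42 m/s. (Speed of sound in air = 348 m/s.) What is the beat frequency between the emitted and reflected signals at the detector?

The car first receives the wave as a moving observer: f₁ = f₀ · (v − u)/v = 40.1 × (348 − 42)/348 ≈ 35.26 kHz.
The reflection then acts as a moving source: f₂ = f₁ · v/(v + u) ≈ 31.46 kHz.
Beat frequency (with f₀ = 40100 Hz): |f₂ − f₀| = 2u·f₀/(v + u) = 2 × 42 × 40100/390 ≈ 8637 Hz.

8637 Hz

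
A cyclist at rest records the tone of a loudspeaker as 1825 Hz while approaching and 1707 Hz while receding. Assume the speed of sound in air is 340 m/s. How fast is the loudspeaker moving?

f₁/f₂ = (v + v_s)/(v − v_s), so v_s = v · (f₁ − f₂)/(f₁ + f₂).
v_s = 340 × (1825 − 1707)/(1825 + 1707) = 340 × 118/3532 ≈ 11.4 m/s.

11.4 m/s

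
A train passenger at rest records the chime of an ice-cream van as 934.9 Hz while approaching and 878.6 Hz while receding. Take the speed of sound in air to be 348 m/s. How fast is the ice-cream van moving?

f₁/f₂ = (v + v_s)/(v − v_s), so v_s = v · (f₁ − f₂)/(f₁ + f₂).
v_s = 348 × (934.9 − 878.6)/(934.9 + 878.6) = 348 × 56.3/1813.5 ≈ 10.8 m/s.

10.8 m/s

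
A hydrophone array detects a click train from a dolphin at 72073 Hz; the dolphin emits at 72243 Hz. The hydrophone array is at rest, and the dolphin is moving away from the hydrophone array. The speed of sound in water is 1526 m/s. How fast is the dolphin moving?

f' = f · v/(v + v_s) ⇒ v_s = v · |1 − f/f'|.
v_s = 1526 × |1 − 72243/72073| = 1526 × 0.002359 ≈ 3.6 m/s.

3.6 m/s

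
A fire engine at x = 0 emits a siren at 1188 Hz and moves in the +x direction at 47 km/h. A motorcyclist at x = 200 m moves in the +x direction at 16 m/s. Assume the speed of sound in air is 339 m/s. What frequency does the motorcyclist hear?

1177 Hz

47 km/h = 13.06 m/s.
The observer lies on the +x side, so the source is heading toward the observer and the observer is heading away from the source.
With source approaching and observer receding, f' = f · (v − v_o)/(v − v_s).
f' = 1188 × (339 − 16)/(339 − 13.06) = 1188 × 323/325.94 ≈ 1177 Hz.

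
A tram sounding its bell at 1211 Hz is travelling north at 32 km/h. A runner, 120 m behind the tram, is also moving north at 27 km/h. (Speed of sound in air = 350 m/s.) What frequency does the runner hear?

1206 Hz

32 km/h = 8.889 m/s; 27 km/h = 7.5 m/s.
The runner is behind, so the tram is moving away from it while the runner is moving toward the tram.
With source receding and observer approaching, f' = f · (v + v_o)/(v + v_s).
f' = 1211 × (350 + 7.5)/(350 + 8.889) = 1211 × 357.5/358.89 ≈ 1206 Hz.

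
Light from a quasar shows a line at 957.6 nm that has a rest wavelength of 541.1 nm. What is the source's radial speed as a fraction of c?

0.516

λ'/λ₀ = 1.7697 > 1 (redshift), so the source is receding.
λ'/λ₀ = √((1 + β)/(1 − β)) for a receding source ⇒ β = (r² − 1)/(r² + 1) with r = λ'/λ₀.
β = (3.1319 − 1)/(3.1319 + 1) ≈ 0.516.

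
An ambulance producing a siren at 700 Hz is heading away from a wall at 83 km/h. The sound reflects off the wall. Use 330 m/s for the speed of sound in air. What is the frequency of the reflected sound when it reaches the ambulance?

609 Hz

83 km/h = 23.06 m/s.
The wall receives the sound from a moving source: f₁ = f₀ · v/(v + v_e) = 700 × 330/353.06 ≈ 654 Hz.
On the return leg the ambulance is a moving observer: f₂ = f₁ · (v − v_e)/v = 654 × 306.94/330 ≈ 609 Hz.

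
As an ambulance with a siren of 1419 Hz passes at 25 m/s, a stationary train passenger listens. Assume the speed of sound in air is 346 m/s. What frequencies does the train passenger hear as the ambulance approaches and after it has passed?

Approaching: f₁ = f · v/(v − v_s) = 1419 × 346/321 ≈ 1530 Hz.
Receding: f₂ = f · v/(v + v_s) = 1419 × 346/371 ≈ 1323 Hz.

1530 Hz approaching; 1323 Hz receding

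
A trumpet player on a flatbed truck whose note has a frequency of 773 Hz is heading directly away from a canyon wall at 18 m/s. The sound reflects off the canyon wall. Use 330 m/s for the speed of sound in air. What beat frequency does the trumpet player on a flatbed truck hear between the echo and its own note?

The canyon wall receives the sound from a moving source: f₁ = f₀ · v/(v + v_e) = 773 × 330/348 ≈ 733.0 Hz.
On the return leg the trumpet player on a flatbed truck is a moving observer: f₂ = f₁ · (v − v_e)/v = 733.0 × 312/330 ≈ 693.0 Hz.
Equivalently f₂ = f₀ · (v − v_e)/(v + v_e).
Beat against the emitted tone: |f₂ − f₀| = 2v_e·f₀/(v + v_e) = 2 × 18 × 773/348 ≈ 80 Hz.

80 Hz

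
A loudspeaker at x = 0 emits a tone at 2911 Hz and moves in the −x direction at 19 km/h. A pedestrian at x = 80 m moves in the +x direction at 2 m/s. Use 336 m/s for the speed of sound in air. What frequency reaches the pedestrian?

2849 Hz

19 km/h = 5.278 m/s.
The observer lies on the +x side, so the source is heading away from the observer and the observer is heading away from the source.
Both move, so f' = f · (v − v_o)/(v + v_s).
f' = 2911 × (336 − 2)/(336 + 5.278) = 2911 × 334/341.28 ≈ 2849 Hz.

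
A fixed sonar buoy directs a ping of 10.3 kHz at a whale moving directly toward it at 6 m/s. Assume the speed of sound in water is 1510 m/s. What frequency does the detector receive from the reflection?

At the whale (a moving observer), f₁ = f₀ · (v + u)/v = 10.3 × 1516/1510 ≈ 10.34 kHz.
On reflection it acts as a source moving toward the stationary detector: f₂ = f₁ · v/(v − u) = 10.34 × 1510/1504 ≈ 10.38 kHz.
Equivalently f₂ = f₀ · (v + u)/(v − u).

10.38 kHz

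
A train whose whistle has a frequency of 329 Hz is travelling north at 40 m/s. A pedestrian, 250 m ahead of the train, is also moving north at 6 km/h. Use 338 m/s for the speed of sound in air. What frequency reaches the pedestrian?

6 km/h = 1.667 m/s.
The pedestrian is ahead, so the train is moving toward it while the pedestrian is moving away from the train.
General Doppler shift: f' = f · (v − v_o)/(v − v_s).
f' = 329 × (338 − 1.667)/(338 − 40) = 329 × 336.33/298 ≈ 371 Hz.

371 Hz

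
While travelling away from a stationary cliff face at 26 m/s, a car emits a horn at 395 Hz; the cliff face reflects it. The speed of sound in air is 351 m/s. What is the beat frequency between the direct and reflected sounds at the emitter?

The cliff face receives the sound from a moving source: f₁ = f₀ · v/(v + v_e) = 395 × 351/377 ≈ 367.8 Hz.
On the return leg the car is a moving observer: f₂ = f₁ · (v − v_e)/v = 367.8 × 325/351 ≈ 340.5 Hz.
Equivalently f₂ = f₀ · (v − v_e)/(v + v_e).
Beat against the emitted tone: |f₂ − f₀| = 2v_e·f₀/(v + v_e) = 2 × 26 × 395/377 ≈ 54.5 Hz.

54.5 Hz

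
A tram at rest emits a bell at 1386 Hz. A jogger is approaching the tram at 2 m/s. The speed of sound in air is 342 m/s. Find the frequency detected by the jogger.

Only the observer moves, toward the source, so f' = f · (v + v_o)/v.
f' = 1386 × (342 + 2)/342 = 1386 × 344/342 ≈ 1394 Hz.

1394 Hz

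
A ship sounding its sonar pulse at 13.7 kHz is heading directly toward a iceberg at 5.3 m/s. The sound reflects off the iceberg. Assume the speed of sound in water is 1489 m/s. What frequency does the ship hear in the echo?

The iceberg receives the sound from a moving source: f₁ = f₀ · v/(v − v_e) = 13.7 × 1489/1483.7 ≈ 13.75 kHz.
On the return leg the ship is a moving observer: f₂ = f₁ · (v + v_e)/v = 13.75 × 1494.3/1489 ≈ 13.80 kHz.

13.80 kHz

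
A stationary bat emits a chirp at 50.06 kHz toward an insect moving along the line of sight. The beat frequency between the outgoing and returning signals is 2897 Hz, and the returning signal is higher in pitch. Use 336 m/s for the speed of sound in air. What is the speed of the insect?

Double Doppler shift off a moving reflector: f₂ = f₀ · (v + u)/(v − u) (u > 0 toward emitter).
Returning signal is higher, so f₂ = f₀ + Δf = 50060 + 2897 = 52957 Hz.
Rearranging, u = v · (f₂ − f₀)/(f₂ + f₀) = 336 × 2897/103017 ≈ 9.4 m/s.
So the insect is moving at 9.4 m/s toward the emitter.

9.4 m/s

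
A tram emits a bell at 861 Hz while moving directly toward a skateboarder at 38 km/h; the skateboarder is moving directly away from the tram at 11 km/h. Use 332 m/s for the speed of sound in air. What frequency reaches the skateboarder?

881 Hz

38 km/h = 10.56 m/s; 11 km/h = 3.056 m/s.
General Doppler shift: f' = f · (v − v_o)/(v − v_s).
f' = 861 × (332 − 3.056)/(332 − 10.56) = 861 × 328.94/321.44 ≈ 881 Hz.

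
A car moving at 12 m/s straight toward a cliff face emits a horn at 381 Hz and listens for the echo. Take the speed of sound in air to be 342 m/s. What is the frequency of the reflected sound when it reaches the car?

The cliff face receives the sound from a moving source: f₁ = f₀ · v/(v − v_e) = 381 × 342/330 ≈ 395 Hz.
On the return leg the car is a moving observer: f₂ = f₁ · (v + v_e)/v = 395 × 354/342 ≈ 409 Hz.

409 Hz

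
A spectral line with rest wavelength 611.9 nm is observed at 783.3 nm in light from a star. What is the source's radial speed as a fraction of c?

λ'/λ₀ = 1.2801 > 1 (redshift), so the source is receding.
λ'/λ₀ = √((1 + β)/(1 − β)) for a receding source ⇒ β = (r² − 1)/(r² + 1) with r = λ'/λ₀.
β = (1.6387 − 1)/(1.6387 + 1) ≈ 0.242.

0.242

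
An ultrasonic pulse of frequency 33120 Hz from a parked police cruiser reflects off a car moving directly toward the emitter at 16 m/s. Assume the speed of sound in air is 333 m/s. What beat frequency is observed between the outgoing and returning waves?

At the car (a moving observer), f₁ = f₀ · (v + u)/v = 33120 × 349/333 ≈ 34711 Hz.
The reflection then acts as a moving source: f₂ = f₁ · v/(v − u) ≈ 36463 Hz.
Beat frequency: |f₂ − f₀| = 2u·f₀/(v − u) = 2 × 16 × 33120/317 ≈ 3343 Hz.

3343 Hz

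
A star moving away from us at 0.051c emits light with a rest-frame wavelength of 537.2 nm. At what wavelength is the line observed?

565.3 nm

Relativistic Doppler for wavelength: λ' = λ₀ · √((1 + β)/(1 − β)).
λ' = 537.2 × √(1.0510/0.9490) = 537.2 × 1.05237 ≈ 565.3 nm.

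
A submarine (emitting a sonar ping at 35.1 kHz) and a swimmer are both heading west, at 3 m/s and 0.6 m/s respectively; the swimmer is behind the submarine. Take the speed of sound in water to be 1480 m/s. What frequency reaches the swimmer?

The swimmer is behind, so the submarine is moving away from it while the swimmer is moving toward the submarine.
With source receding and observer approaching, f' = f · (v + v_o)/(v + v_s).
f' = 35.1 × (1480 + 0.6)/(1480 + 3) = 35.1 × 1480.6/1483 ≈ 35.0 kHz.

35.0 kHz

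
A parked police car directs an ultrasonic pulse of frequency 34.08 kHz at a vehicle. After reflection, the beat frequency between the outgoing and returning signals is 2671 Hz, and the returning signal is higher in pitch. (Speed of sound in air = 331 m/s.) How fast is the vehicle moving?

Double Doppler shift off a moving reflector: f₂ = f₀ · (v + u)/(v − u) (u > 0 toward emitter).
Returning signal is higher, so f₂ = f₀ + Δf = 34080 + 2671 = 36751 Hz.
Rearranging, u = v · (f₂ − f₀)/(f₂ + f₀) = 331 × 2671/70831 ≈ 12.5 m/s.
So the vehicle is moving at 12.5 m/s toward the emitter.

12.5 m/s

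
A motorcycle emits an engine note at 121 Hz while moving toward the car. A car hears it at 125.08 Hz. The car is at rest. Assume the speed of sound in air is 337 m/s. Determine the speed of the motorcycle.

11.0 m/s

f' = f · v/(v − v_s) ⇒ v_s = v · |1 − f/f'|.
v_s = 337 × |1 − 121/125.08| = 337 × 0.03262 ≈ 11.0 m/s.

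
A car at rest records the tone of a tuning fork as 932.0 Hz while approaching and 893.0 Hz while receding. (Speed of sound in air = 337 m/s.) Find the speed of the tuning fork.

f₁/f₂ = (v + v_s)/(v − v_s), so v_s = v · (f₁ − f₂)/(f₁ + f₂).
v_s = 337 × (932.0 − 893.0)/(932.0 + 893.0) = 337 × 39.0/1825.0 ≈ 7.2 m/s.

7.2 m/s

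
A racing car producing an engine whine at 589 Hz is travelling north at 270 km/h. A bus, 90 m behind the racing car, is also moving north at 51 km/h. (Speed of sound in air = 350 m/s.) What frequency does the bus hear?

270 km/h = 75 m/s; 51 km/h = 14.17 m/s.
The bus is behind, so the racing car is moving away from it while the bus is moving toward the racing car.
Both move, so f' = f · (v + v_o)/(v + v_s).
f' = 589 × (350 + 14.17)/(350 + 75) = 589 × 364.17/425 ≈ 505 Hz.

505 Hz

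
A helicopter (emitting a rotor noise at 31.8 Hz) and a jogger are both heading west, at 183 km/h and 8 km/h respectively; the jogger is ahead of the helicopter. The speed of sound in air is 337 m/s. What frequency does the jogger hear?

37.2 Hz

183 km/h = 50.83 m/s; 8 km/h = 2.222 m/s.
The jogger is ahead, so the helicopter is moving toward it while the jogger is moving away from the helicopter.
With source approaching and observer receding, f' = f · (v − v_o)/(v − v_s).
f' = 31.8 × (337 − 2.222)/(337 − 50.83) = 31.8 × 334.78/286.17 ≈ 37.2 Hz.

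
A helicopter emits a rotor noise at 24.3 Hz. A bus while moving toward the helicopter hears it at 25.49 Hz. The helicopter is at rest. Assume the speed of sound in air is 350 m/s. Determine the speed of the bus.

17.1 m/s

f' = f · (v + v_o)/v ⇒ v_o = v · |f'/f − 1|.
v_o = 350 × |25.49/24.3 − 1| = 350 × 0.04897 ≈ 17.1 m/s.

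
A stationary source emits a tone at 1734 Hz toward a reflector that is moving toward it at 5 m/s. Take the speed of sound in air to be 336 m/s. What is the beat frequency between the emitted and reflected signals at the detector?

52.4 Hz

At the reflector (a moving observer), f₁ = f₀ · (v + u)/v = 1734 × 341/336 ≈ 1759.8 Hz.
The reflection then acts as a moving source: f₂ = f₁ · v/(v − u) ≈ 1786.4 Hz.
Beat frequency: |f₂ − f₀| = 2u·f₀/(v − u) = 2 × 5 × 1734/331 ≈ 52.4 Hz.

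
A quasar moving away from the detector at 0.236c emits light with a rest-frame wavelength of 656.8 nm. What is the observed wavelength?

835.4 nm

Relativistic Doppler for wavelength: λ' = λ₀ · √((1 + β)/(1 − β)).
λ' = 656.8 × √(1.2360/0.7640) = 656.8 × 1.27193 ≈ 835.4 nm.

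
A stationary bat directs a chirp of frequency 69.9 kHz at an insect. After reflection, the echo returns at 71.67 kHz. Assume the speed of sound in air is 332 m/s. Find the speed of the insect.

4.2 m/s

Double Doppler shift off a moving reflector: f₂ = f₀ · (v + u)/(v − u) (u > 0 toward emitter).
Rearranging, u = v · (f₂ − f₀)/(f₂ + f₀) = 332 × 1.77/141.57 ≈ 4.2 m/s.
So the insect is moving at 4.2 m/s toward the emitter.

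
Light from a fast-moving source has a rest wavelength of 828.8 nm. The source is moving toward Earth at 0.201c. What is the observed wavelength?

Relativistic Doppler for wavelength: λ' = λ₀ · √((1 − β)/(1 + β)).
λ' = 828.8 × √(0.7990/1.2010) = 828.8 × 0.81565 ≈ 676.0 nm.

676.0 nm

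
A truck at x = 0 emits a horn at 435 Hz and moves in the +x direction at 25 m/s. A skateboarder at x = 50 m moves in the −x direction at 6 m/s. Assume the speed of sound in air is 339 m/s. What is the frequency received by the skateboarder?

478 Hz

The observer lies on the +x side, so the source is heading toward the observer and the observer is heading toward the source.
With source approaching and observer approaching, f' = f · (v + v_o)/(v − v_s).
f' = 435 × (339 + 6)/(339 − 25) = 435 × 345/314 ≈ 478 Hz.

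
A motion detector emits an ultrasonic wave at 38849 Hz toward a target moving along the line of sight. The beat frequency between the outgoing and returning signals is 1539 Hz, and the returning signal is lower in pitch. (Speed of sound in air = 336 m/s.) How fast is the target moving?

Double Doppler shift off a moving reflector: f₂ = f₀ · (v + u)/(v − u) (u > 0 toward emitter).
Returning signal is lower, so f₂ = f₀ − Δf = 38849 − 1539 = 37310 Hz.
Rearranging, u = v · (f₂ − f₀)/(f₂ + f₀) = 336 × -1539/76159 ≈ -6.8 m/s.
So the target is moving at 6.8 m/s away from the emitter.

6.8 m/s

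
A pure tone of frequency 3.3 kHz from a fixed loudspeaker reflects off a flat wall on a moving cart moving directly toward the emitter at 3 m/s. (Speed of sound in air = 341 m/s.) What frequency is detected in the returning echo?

3.36 kHz

At the flat wall on a moving cart (a moving observer), f₁ = f₀ · (v + u)/v = 3.3 × 344/341 ≈ 3.33 kHz.
On reflection it acts as a source moving toward the stationary detector: f₂ = f₁ · v/(v − u) = 3.33 × 341/338 ≈ 3.36 kHz.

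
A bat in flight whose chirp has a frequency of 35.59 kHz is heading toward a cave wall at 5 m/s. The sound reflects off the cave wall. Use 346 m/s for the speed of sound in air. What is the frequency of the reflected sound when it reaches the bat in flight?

36.6 kHz

The cave wall receives the sound from a moving source: f₁ = f₀ · v/(v − v_e) = 35.59 × 346/341 ≈ 36.1 kHz.
On the return leg the bat in flight is a moving observer: f₂ = f₁ · (v + v_e)/v = 36.1 × 351/346 ≈ 36.6 kHz.
Equivalently f₂ = f₀ · (v + v_e)/(v − v_e).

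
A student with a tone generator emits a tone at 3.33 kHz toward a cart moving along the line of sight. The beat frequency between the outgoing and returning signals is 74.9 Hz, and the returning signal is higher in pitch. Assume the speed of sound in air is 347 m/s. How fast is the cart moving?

Double Doppler shift off a moving reflector: f₂ = f₀ · (v + u)/(v − u) (u > 0 toward emitter).
Returning signal is higher, so f₂ = f₀ + Δf = 3330 + 74.9 = 3404.9 Hz.
Rearranging, u = v · (f₂ − f₀)/(f₂ + f₀) = 347 × 74.9/6734.9 ≈ 3.9 m/s.
So the cart is moving at 3.9 m/s toward the emitter.

3.9 m/s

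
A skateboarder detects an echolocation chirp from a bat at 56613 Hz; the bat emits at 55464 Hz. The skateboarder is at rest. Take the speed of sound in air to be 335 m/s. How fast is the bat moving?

f' > f, so the bat is approaching.
f' = f · v/(v − v_s) ⇒ v_s = v · |1 − f/f'|.
v_s = 335 × |1 − 55464/56613| = 335 × 0.0203 ≈ 6.8 m/s.

6.8 m/s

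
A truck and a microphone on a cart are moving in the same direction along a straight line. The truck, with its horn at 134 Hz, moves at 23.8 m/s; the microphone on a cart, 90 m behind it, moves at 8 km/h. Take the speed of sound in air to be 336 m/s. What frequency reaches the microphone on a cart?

126 Hz

8 km/h = 2.222 m/s.
The microphone on a cart is behind, so the truck is moving away from it while the microphone on a cart is moving toward the truck.
General Doppler shift: f' = f · (v + v_o)/(v + v_s).
f' = 134 × (336 + 2.222)/(336 + 23.8) = 134 × 338.22/359.8 ≈ 126 Hz.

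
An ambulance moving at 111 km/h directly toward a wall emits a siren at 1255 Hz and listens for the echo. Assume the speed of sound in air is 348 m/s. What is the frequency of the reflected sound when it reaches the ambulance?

111 km/h = 30.83 m/s.
The wall receives the sound from a moving source: f₁ = f₀ · v/(v − v_e) = 1255 × 348/317.17 ≈ 1377 Hz.
On the return leg the ambulance is a moving observer: f₂ = f₁ · (v + v_e)/v = 1377 × 378.83/348 ≈ 1499 Hz.
Equivalently f₂ = f₀ · (v + v_e)/(v − v_e).

1499 Hz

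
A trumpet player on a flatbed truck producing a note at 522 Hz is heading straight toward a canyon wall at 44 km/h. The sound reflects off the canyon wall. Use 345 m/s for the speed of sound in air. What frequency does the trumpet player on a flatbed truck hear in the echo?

44 km/h = 12.22 m/s.
The canyon wall receives the sound from a moving source: f₁ = f₀ · v/(v − v_e) = 522 × 345/332.78 ≈ 541 Hz.
On the return leg the trumpet player on a flatbed truck is a moving observer: f₂ = f₁ · (v + v_e)/v = 541 × 357.22/345 ≈ 560 Hz.
Equivalently f₂ = f₀ · (v + v_e)/(v − v_e).

560 Hz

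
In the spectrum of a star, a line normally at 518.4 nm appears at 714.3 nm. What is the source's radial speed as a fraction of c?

0.310

λ'/λ₀ = 1.3779 > 1 (redshift), so the source is receding.
λ'/λ₀ = √((1 + β)/(1 − β)) for a receding source ⇒ β = (r² − 1)/(r² + 1) with r = λ'/λ₀.
β = (1.8986 − 1)/(1.8986 + 1) ≈ 0.310.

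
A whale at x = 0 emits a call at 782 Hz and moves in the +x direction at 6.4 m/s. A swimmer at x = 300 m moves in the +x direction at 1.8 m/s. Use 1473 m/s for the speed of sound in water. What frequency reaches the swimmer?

The observer lies on the +x side, so the source is heading toward the observer and the observer is heading away from the source.
Both move, so f' = f · (v − v_o)/(v − v_s).
f' = 782 × (1473 − 1.8)/(1473 − 6.4) = 782 × 1471.2/1466.6 ≈ 784 Hz.

784 Hz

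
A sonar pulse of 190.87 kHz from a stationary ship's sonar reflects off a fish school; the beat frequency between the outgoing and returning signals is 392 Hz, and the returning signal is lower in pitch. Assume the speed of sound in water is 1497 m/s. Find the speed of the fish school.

1.54 m/s

Double Doppler shift off a moving reflector: f₂ = f₀ · (v + u)/(v − u) (u > 0 toward emitter).
Returning signal is lower, so f₂ = f₀ − Δf = 190870 − 392 = 190478 Hz.
Rearranging, u = v · (f₂ − f₀)/(f₂ + f₀) = 1497 × -392/381348 ≈ -1.54 m/s.
So the fish school is moving at 1.54 m/s away from the emitter.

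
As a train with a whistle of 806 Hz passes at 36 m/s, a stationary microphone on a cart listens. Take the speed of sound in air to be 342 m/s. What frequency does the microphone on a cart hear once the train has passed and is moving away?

Receding: f₂ = f · v/(v + v_s) = 806 × 342/378 ≈ 729 Hz.

729 Hz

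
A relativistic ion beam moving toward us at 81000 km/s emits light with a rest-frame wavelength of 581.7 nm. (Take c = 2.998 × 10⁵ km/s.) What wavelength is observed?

440.9 nm

β = v/c = 81000/299800 = 0.2702.
Relativistic Doppler for wavelength: λ' = λ₀ · √((1 − β)/(1 + β)).
λ' = 581.7 × √(0.7298/1.2702) = 581.7 × 0.75801 ≈ 440.9 nm.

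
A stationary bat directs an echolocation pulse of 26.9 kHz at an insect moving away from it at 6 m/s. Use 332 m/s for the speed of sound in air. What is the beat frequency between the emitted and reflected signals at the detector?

955 Hz

The insect first receives the wave as a moving observer: f₁ = f₀ · (v − u)/v = 26.9 × (332 − 6)/332 ≈ 26.414 kHz.
The reflection then acts as a moving source: f₂ = f₁ · v/(v + u) ≈ 25.945 kHz.
Equivalently f₂ = f₀ · (v − u)/(v + u).
Beat frequency (with f₀ = 26900 Hz): |f₂ − f₀| = 2u·f₀/(v + u) = 2 × 6 × 26900/338 ≈ 955 Hz.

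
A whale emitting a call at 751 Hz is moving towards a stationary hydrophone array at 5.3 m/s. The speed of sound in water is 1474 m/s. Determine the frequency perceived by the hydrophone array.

With the source moving toward a stationary observer, f' = f · v/(v − v_s).
f' = 751 × 1474/(1474 − 5.3) = 751 × 1474/1469 ≈ 754 Hz.

754 Hz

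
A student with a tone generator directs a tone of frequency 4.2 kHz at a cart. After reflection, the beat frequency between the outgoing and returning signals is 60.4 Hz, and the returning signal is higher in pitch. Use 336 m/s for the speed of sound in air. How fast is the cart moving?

2.40 m/s

Double Doppler shift off a moving reflector: f₂ = f₀ · (v + u)/(v − u) (u > 0 toward emitter).
Returning signal is higher, so f₂ = f₀ + Δf = 4200 + 60.4 = 4260.4 Hz.
Rearranging, u = v · (f₂ − f₀)/(f₂ + f₀) = 336 × 60.4/8460.4 ≈ 2.40 m/s.
So the cart is moving at 2.40 m/s toward the emitter.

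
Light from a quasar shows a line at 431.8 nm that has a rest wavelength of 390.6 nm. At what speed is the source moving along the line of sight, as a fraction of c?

0.100

λ'/λ₀ = 1.1055 > 1 (redshift), so the source is receding.
λ'/λ₀ = √((1 + β)/(1 − β)) for a receding source ⇒ β = (r² − 1)/(r² + 1) with r = λ'/λ₀.
β = (1.2221 − 1)/(1.2221 + 1) ≈ 0.100.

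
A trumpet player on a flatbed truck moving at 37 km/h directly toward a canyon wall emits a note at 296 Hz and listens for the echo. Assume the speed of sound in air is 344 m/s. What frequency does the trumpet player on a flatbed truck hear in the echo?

37 km/h = 10.28 m/s.
The canyon wall receives the sound from a moving source: f₁ = f₀ · v/(v − v_e) = 296 × 344/333.72 ≈ 305 Hz.
On the return leg the trumpet player on a flatbed truck is a moving observer: f₂ = f₁ · (v + v_e)/v = 305 × 354.28/344 ≈ 314 Hz.

314 Hz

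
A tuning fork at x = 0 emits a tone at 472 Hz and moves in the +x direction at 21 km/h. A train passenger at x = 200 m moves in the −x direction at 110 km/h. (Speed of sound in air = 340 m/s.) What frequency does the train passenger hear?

523 Hz

21 km/h = 5.833 m/s; 110 km/h = 30.56 m/s.
The observer lies on the +x side, so the source is heading toward the observer and the observer is heading toward the source.
General Doppler shift: f' = f · (v + v_o)/(v − v_s).
f' = 472 × (340 + 30.56)/(340 − 5.833) = 472 × 370.56/334.17 ≈ 523 Hz.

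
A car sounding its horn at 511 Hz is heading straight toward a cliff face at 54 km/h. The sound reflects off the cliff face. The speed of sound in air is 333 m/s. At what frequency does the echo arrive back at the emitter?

559 Hz

54 km/h = 15 m/s.
The cliff face receives the sound from a moving source: f₁ = f₀ · v/(v − v_e) = 511 × 333/318 ≈ 535 Hz.
On the return leg the car is a moving observer: f₂ = f₁ · (v + v_e)/v = 535 × 348/333 ≈ 559 Hz.
Equivalently f₂ = f₀ · (v + v_e)/(v − v_e).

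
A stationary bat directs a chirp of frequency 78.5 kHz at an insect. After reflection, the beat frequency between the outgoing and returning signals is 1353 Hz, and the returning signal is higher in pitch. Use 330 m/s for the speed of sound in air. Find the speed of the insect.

2.82 m/s

Double Doppler shift off a moving reflector: f₂ = f₀ · (v + u)/(v − u) (u > 0 toward emitter).
Returning signal is higher, so f₂ = f₀ + Δf = 78500 + 1353 = 79853 Hz.
Rearranging, u = v · (f₂ − f₀)/(f₂ + f₀) = 330 × 1353/158353 ≈ 2.82 m/s.
So the insect is moving at 2.82 m/s toward the emitter.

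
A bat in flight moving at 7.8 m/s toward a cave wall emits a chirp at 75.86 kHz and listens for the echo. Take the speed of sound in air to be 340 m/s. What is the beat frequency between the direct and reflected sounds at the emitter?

3562 Hz

The cave wall receives the sound from a moving source: f₁ = f₀ · v/(v − v_e) = 75.86 × 340/332.2 ≈ 77.64 kHz.
On the return leg the bat in flight is a moving observer: f₂ = f₁ · (v + v_e)/v = 77.64 × 347.8/340 ≈ 79.42 kHz.
Equivalently f₂ = f₀ · (v + v_e)/(v − v_e).
Beat against the emitted tone (with f₀ = 75860 Hz): |f₂ − f₀| = 2v_e·f₀/(v − v_e) = 2 × 7.8 × 75860/332.2 ≈ 3562 Hz.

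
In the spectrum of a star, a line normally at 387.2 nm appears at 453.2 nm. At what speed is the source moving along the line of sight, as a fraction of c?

0.156c

λ'/λ₀ = 1.1705 > 1 (redshift), so the source is receding.
λ'/λ₀ = √((1 + β)/(1 − β)) for a receding source ⇒ β = (r² − 1)/(r² + 1) with r = λ'/λ₀.
β = (1.3700 − 1)/(1.3700 + 1) ≈ 0.156.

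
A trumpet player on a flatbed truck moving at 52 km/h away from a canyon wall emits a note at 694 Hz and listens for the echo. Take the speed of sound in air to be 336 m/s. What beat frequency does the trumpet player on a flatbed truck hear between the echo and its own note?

52 km/h = 14.44 m/s.
The canyon wall receives the sound from a moving source: f₁ = f₀ · v/(v + v_e) = 694 × 336/350.44 ≈ 665.4 Hz.
On the return leg the trumpet player on a flatbed truck is a moving observer: f₂ = f₁ · (v − v_e)/v = 665.4 × 321.56/336 ≈ 636.8 Hz.
Equivalently f₂ = f₀ · (v − v_e)/(v + v_e).
Beat against the emitted tone: |f₂ − f₀| = 2v_e·f₀/(v + v_e) = 2 × 14.44 × 694/350.44 ≈ 57.2 Hz.

57.2 Hz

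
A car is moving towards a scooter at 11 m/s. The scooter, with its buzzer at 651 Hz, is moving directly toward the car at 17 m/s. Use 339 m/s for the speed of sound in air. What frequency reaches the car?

With source approaching and observer approaching, f' = f · (v + v_o)/(v − v_s).
f' = 651 × (339 + 11)/(339 − 17) = 651 × 350/322 ≈ 708 Hz.

708 Hz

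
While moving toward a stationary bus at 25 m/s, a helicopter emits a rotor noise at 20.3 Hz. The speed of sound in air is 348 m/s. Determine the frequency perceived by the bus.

21.9 Hz

Moving source, stationary observer: f' = f · v/(v − v_s) since the source is approaching.
f' = 20.3 × 348/(348 − 25) = 20.3 × 348/323 ≈ 21.9 Hz.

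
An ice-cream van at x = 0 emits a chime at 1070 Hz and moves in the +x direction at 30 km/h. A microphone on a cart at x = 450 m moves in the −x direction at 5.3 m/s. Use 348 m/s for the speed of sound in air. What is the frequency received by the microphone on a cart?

30 km/h = 8.333 m/s.
The observer lies on the +x side, so the source is heading toward the observer and the observer is heading toward the source.
With source approaching and observer approaching, f' = f · (v + v_o)/(v − v_s).
f' = 1070 × (348 + 5.3)/(348 − 8.333) = 1070 × 353.3/339.67 ≈ 1113 Hz.

1113 Hz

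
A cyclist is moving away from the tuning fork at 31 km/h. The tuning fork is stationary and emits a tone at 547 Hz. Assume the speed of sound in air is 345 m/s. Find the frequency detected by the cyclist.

31 km/h = 8.611 m/s.
Only the observer moves, away from the source, so f' = f · (v − v_o)/v.
f' = 547 × (345 − 8.611)/345 = 547 × 336.39/345 ≈ 533 Hz.

533 Hz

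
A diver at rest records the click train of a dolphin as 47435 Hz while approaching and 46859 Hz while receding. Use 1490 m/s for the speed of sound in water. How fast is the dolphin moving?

f₁/f₂ = (v + v_s)/(v − v_s), so v_s = v · (f₁ − f₂)/(f₁ + f₂).
v_s = 1490 × (47435 − 46859)/(47435 + 46859) = 1490 × 576/94294 ≈ 9.1 m/s.

9.1 m/s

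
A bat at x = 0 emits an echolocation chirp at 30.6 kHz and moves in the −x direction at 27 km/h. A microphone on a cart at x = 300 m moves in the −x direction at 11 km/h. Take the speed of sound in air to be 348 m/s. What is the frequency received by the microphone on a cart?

30.2 kHz

27 km/h = 7.5 m/s; 11 km/h = 3.056 m/s.
The observer lies on the +x side, so the source is heading away from the observer and the observer is heading toward the source.
With source receding and observer approaching, f' = f · (v + v_o)/(v + v_s).
f' = 30.6 × (348 + 3.056)/(348 + 7.5) = 30.6 × 351.06/355.5 ≈ 30.2 kHz.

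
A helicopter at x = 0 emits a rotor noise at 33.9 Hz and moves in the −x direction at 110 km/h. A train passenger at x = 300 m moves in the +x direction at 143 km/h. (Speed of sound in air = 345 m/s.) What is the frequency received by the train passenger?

110 km/h = 30.56 m/s; 143 km/h = 39.72 m/s.
The observer lies on the +x side, so the source is heading away from the observer and the observer is heading away from the source.
With source receding and observer receding, f' = f · (v − v_o)/(v + v_s).
f' = 33.9 × (345 − 39.72)/(345 + 30.56) = 33.9 × 305.28/375.56 ≈ 27.6 Hz.

27.6 Hz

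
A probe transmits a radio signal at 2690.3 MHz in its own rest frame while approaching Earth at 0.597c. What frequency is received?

5355.5 MHz

Relativistic Doppler for frequency: f' = f₀ · √((1 + β)/(1 − β)).
f' = 2690.3 × √(1.5970/0.4030) = 2690.3 × 1.99067 ≈ 5355.5 MHz.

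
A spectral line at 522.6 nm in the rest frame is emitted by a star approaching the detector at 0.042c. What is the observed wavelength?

501.1 nm

Relativistic Doppler for wavelength: λ' = λ₀ · √((1 − β)/(1 + β)).
λ' = 522.6 × √(0.9580/1.0420) = 522.6 × 0.95885 ≈ 501.1 nm.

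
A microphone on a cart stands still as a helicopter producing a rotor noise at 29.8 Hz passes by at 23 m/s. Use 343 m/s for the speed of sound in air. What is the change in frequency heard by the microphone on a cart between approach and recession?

Approaching: f₁ = f · v/(v − v_s) = 29.8 × 343/320 ≈ 31.94 Hz.
Receding: f₂ = f · v/(v + v_s) = 29.8 × 343/366 ≈ 27.93 Hz.
Drop: f₁ − f₂ = 2f·v·v_s/(v² − v_s²) = 2 × 29.8 × 343 × 23/(343² − 23²) ≈ 4.01 Hz.

4.01 Hz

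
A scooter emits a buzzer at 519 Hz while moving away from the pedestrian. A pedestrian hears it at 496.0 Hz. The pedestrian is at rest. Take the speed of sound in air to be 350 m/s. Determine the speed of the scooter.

16.2 m/s

f' = f · v/(v + v_s) ⇒ v_s = v · |1 − f/f'|.
v_s = 350 × |1 − 519/496.0| = 350 × 0.04637 ≈ 16.2 m/s.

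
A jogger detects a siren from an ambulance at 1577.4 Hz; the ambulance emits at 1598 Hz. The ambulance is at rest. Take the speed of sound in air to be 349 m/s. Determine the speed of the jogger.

f' < f, so the jogger is receding.
f' = f · (v − v_o)/v ⇒ v_o = v · |f'/f − 1|.
v_o = 349 × |1577.4/1598 − 1| = 349 × 0.01289 ≈ 4.5 m/s.

4.5 m/s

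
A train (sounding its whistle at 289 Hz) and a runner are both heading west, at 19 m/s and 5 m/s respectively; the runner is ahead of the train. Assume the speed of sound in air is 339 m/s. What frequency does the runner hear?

302 Hz

The runner is ahead, so the train is moving toward it while the runner is moving away from the train.
With source approaching and observer receding, f' = f · (v − v_o)/(v − v_s).
f' = 289 × (339 − 5)/(339 − 19) = 289 × 334/320 ≈ 302 Hz.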